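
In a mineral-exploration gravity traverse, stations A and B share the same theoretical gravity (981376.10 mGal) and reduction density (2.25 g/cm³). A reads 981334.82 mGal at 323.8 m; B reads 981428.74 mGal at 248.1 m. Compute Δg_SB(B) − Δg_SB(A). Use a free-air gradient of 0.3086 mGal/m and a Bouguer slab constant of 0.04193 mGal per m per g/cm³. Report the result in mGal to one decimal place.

Δg_SB(A) = 981334.82 − 981376.10 + 0.3086×323.8 − 0.04193×2.25×323.8 = 28.10 mGal
Δg_SB(B) = 981428.74 − 981376.10 + 0.3086×248.1 − 0.04193×2.25×248.1 = 105.80 mGal
Difference = 105.80 − (28.10) = 77.70 mGal

77.7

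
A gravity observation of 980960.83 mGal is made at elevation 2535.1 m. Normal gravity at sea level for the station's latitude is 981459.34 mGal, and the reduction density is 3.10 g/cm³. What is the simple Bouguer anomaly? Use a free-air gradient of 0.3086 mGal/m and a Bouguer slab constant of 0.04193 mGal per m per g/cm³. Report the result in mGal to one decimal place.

Free-air correction = 0.3086 × 2535.1 = 782.33 mGal
Free-air anomaly = 980960.83 − 981459.34 + (782.33) = 283.82 mGal
Bouguer slab correction = 0.04193 × 3.10 × 2535.1 = 329.52 mGal
Simple Bouguer anomaly = 283.82 − (329.52) = -45.70 mGal

-45.7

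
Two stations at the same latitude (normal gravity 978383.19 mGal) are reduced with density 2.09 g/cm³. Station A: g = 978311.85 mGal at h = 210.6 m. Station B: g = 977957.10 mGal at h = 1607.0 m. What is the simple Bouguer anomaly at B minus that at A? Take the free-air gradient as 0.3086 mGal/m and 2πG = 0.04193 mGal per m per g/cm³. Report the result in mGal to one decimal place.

-46.2

Δg_SB(A) = 978311.85 − 978383.19 + 0.3086×210.6 − 0.04193×2.09×210.6 = -24.80 mGal
Δg_SB(B) = 977957.10 − 978383.19 + 0.3086×1607.0 − 0.04193×2.09×1607.0 = -71.00 mGal
Difference = -71.00 − (-24.80) = -46.20 mGal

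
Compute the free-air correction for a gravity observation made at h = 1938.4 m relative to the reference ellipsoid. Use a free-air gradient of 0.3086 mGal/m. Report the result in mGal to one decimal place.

598.2

Free-air correction = 0.3086 × 1938.4 = 598.2 mGal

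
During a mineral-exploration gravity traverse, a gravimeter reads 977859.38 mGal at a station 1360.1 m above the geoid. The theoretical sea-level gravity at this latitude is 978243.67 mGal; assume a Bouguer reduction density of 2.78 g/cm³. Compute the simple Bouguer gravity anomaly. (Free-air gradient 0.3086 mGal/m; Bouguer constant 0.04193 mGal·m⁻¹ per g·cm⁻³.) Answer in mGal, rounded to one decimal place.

Free-air correction = 0.3086 × 1360.1 = 419.73 mGal
Free-air anomaly = 977859.38 − 978243.67 + (419.73) = 35.44 mGal
Bouguer slab correction = 0.04193 × 2.78 × 1360.1 = 158.54 mGal
Simple Bouguer anomaly = 35.44 − (158.54) = -123.10 mGal

-123.1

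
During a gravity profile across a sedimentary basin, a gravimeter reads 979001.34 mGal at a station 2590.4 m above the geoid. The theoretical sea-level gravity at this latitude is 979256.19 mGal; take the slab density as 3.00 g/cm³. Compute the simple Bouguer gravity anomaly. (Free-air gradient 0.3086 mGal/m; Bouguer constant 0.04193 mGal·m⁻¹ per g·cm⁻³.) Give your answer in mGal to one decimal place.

218.7

Free-air correction = 0.3086 × 2590.4 = 799.40 mGal
Free-air anomaly = 979001.34 − 979256.19 + (799.40) = 544.55 mGal
Bouguer slab correction = 0.04193 × 3.00 × 2590.4 = 325.85 mGal
Simple Bouguer anomaly = 544.55 − (325.85) = 218.70 mGal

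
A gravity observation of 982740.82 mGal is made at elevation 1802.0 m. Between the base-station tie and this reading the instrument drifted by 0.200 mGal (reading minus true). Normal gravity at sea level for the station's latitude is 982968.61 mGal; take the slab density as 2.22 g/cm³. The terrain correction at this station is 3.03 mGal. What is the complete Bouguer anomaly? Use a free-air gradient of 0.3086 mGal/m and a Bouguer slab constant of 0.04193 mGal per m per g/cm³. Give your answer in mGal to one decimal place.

163.4

Drift-corrected reading = 982740.82 − (0.200) = 982740.620 mGal
Free-air correction = 0.3086 × 1802.0 = 556.10 mGal
Free-air anomaly = 982740.620 − 982968.61 + (556.10) = 328.110 mGal
Bouguer slab correction = 0.04193 × 2.22 × 1802.0 = 167.74 mGal
Simple Bouguer anomaly = 328.110 − (167.74) = 160.370 mGal
Complete Bouguer anomaly = 160.370 + 3.03 = 163.400 mGal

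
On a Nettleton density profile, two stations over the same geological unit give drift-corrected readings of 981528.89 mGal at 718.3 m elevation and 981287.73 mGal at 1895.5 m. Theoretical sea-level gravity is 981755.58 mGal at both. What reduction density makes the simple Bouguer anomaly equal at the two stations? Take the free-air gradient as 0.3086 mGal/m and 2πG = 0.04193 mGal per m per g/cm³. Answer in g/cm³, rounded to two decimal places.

Δg_obs = 981287.73 − 981528.89 = -241.16 mGal over Δh = 1895.5 − 718.3 = 1177.2 m
Equal Bouguer anomalies ⇒ Δg_obs + (0.3086 − 0.04193ρ)·Δh = 0
0.3086 − 0.04193ρ = −Δg_obs/Δh = 0.20486
ρ = (0.3086 − 0.20486) / 0.04193 = 2.47 g/cm³

2.47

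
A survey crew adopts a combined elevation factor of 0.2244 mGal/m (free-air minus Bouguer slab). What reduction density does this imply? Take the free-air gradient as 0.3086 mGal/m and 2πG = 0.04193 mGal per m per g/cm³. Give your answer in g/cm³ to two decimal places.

0.2244 = 0.3086 − 0.04193 × ρ
ρ = (0.3086 − 0.2244) / 0.04193 = 2.01 g/cm³

2.01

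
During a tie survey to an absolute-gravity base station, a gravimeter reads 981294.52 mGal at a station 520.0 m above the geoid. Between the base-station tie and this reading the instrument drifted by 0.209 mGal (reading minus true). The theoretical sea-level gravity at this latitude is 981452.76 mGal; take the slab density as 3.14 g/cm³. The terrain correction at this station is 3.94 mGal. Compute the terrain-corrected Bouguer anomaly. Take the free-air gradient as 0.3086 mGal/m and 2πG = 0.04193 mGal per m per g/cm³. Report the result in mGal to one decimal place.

Drift-corrected reading = 981294.52 − (0.209) = 981294.311 mGal
Free-air correction = 0.3086 × 520.0 = 160.47 mGal
Free-air anomaly = 981294.311 − 981452.76 + (160.47) = 2.021 mGal
Bouguer slab correction = 0.04193 × 3.14 × 520.0 = 68.46 mGal
Simple Bouguer anomaly = 2.021 − (68.46) = -66.439 mGal
Complete Bouguer anomaly = -66.439 + 3.94 = -62.499 mGal

-62.5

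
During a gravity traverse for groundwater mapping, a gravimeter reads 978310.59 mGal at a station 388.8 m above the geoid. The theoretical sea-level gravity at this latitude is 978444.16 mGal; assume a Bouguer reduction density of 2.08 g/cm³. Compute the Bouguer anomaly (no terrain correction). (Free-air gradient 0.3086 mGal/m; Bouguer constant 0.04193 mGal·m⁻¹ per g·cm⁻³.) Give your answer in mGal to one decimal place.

-47.5

Free-air correction = 0.3086 × 388.8 = 119.98 mGal
Free-air anomaly = 978310.59 − 978444.16 + (119.98) = -13.59 mGal
Bouguer slab correction = 0.04193 × 2.08 × 388.8 = 33.91 mGal
Simple Bouguer anomaly = -13.59 − (33.91) = -47.50 mGal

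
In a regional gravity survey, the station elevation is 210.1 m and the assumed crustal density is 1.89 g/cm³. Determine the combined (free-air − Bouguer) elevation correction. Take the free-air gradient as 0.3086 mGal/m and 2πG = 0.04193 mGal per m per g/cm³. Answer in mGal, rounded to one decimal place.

48.2

Combined gradient = 0.3086 − 0.04193 × 1.89 = 0.2293523 mGal/m
Combined elevation correction = 0.2293523 × 210.1 = 48.2 mGal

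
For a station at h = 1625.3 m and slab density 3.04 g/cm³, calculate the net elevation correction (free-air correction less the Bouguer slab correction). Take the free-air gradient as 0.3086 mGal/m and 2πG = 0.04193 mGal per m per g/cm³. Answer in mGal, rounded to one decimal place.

Combined gradient = 0.3086 − 0.04193 × 3.04 = 0.1811328 mGal/m
Combined elevation correction = 0.1811328 × 1625.3 = 294.4 mGal

294.4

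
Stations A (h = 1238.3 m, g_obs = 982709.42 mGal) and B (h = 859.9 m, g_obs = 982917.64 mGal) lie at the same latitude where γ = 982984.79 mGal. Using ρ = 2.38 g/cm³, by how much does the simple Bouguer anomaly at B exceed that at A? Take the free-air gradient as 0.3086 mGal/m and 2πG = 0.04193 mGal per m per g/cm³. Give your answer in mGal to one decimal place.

Δg_SB(A) = 982709.42 − 982984.79 + 0.3086×1238.3 − 0.04193×2.38×1238.3 = -16.80 mGal
Δg_SB(B) = 982917.64 − 982984.79 + 0.3086×859.9 − 0.04193×2.38×859.9 = 112.40 mGal
Difference = 112.40 − (-16.80) = 129.20 mGal

129.2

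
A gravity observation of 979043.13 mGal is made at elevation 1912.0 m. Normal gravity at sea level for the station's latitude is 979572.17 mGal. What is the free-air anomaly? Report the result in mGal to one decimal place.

Free-air correction = 0.3086 × 1912.0 = 590.04 mGal
Free-air anomaly = 979043.13 − 979572.17 + (590.04) = 61.00 mGal

61.0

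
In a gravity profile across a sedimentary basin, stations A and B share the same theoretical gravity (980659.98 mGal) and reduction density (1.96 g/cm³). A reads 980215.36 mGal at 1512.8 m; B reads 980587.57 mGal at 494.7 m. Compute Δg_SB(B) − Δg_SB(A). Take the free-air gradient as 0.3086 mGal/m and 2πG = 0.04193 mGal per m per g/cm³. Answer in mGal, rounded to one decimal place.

141.7

Δg_SB(A) = 980215.36 − 980659.98 + 0.3086×1512.8 − 0.04193×1.96×1512.8 = -102.10 mGal
Δg_SB(B) = 980587.57 − 980659.98 + 0.3086×494.7 − 0.04193×1.96×494.7 = 39.60 mGal
Difference = 39.60 − (-102.10) = 141.70 mGal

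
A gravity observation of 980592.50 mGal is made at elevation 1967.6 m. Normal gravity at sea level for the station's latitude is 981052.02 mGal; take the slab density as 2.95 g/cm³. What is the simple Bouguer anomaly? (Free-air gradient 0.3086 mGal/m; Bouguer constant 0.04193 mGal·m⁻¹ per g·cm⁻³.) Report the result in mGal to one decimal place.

Free-air correction = 0.3086 × 1967.6 = 607.20 mGal
Free-air anomaly = 980592.50 − 981052.02 + (607.20) = 147.68 mGal
Bouguer slab correction = 0.04193 × 2.95 × 1967.6 = 243.38 mGal
Simple Bouguer anomaly = 147.68 − (243.38) = -95.70 mGal

-95.7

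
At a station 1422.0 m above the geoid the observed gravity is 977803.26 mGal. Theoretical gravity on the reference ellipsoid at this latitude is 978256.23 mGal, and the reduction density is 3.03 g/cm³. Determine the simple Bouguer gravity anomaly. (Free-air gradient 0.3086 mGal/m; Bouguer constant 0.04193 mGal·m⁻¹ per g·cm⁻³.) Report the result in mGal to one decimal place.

-194.8

Free-air correction = 0.3086 × 1422.0 = 438.83 mGal
Free-air anomaly = 977803.26 − 978256.23 + (438.83) = -14.14 mGal
Bouguer slab correction = 0.04193 × 3.03 × 1422.0 = 180.66 mGal
Simple Bouguer anomaly = -14.14 − (180.66) = -194.80 mGal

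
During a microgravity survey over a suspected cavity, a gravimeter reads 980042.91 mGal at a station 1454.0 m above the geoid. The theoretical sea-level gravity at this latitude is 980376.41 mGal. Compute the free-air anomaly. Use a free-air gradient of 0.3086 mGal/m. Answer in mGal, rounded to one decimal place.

Free-air correction = 0.3086 × 1454.0 = 448.70 mGal
Free-air anomaly = 980042.91 − 980376.41 + (448.70) = 115.20 mGal

115.2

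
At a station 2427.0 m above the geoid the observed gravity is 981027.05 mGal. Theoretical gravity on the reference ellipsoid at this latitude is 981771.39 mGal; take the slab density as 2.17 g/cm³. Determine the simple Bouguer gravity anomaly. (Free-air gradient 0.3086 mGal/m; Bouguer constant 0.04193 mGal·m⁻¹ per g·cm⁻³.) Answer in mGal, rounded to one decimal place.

-216.2

Free-air correction = 0.3086 × 2427.0 = 748.97 mGal
Free-air anomaly = 981027.05 − 981771.39 + (748.97) = 4.63 mGal
Bouguer slab correction = 0.04193 × 2.17 × 2427.0 = 220.83 mGal
Simple Bouguer anomaly = 4.63 − (220.83) = -216.20 mGal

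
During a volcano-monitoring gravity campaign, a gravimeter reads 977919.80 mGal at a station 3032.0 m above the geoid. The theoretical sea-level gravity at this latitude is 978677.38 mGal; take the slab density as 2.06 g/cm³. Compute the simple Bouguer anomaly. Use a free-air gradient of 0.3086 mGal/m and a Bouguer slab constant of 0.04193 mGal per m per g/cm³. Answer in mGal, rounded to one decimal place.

-83.8

Free-air correction = 0.3086 × 3032.0 = 935.68 mGal
Free-air anomaly = 977919.80 − 978677.38 + (935.68) = 178.10 mGal
Bouguer slab correction = 0.04193 × 2.06 × 3032.0 = 261.89 mGal
Simple Bouguer anomaly = 178.10 − (261.89) = -83.79 mGal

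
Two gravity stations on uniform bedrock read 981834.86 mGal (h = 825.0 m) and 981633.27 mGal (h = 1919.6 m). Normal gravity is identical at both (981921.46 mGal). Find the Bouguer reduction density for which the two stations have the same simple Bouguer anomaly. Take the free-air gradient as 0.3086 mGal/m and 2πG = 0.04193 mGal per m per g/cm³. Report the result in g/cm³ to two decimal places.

2.97

Δg_obs = 981633.27 − 981834.86 = -201.59 mGal over Δh = 1919.6 − 825.0 = 1094.6 m
Equal Bouguer anomalies ⇒ Δg_obs + (0.3086 − 0.04193ρ)·Δh = 0
0.3086 − 0.04193ρ = −Δg_obs/Δh = 0.18417
ρ = (0.3086 − 0.18417) / 0.04193 = 2.97 g/cm³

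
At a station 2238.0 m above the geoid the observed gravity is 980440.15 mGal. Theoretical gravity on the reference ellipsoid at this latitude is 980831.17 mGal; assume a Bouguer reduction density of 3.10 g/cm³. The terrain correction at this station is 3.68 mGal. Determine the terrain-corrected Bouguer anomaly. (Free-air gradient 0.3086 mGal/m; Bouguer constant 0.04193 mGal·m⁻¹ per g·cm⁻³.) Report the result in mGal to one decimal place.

Free-air correction = 0.3086 × 2238.0 = 690.65 mGal
Free-air anomaly = 980440.15 − 980831.17 + (690.65) = 299.63 mGal
Bouguer slab correction = 0.04193 × 3.10 × 2238.0 = 290.90 mGal
Simple Bouguer anomaly = 299.63 − (290.90) = 8.73 mGal
Complete Bouguer anomaly = 8.73 + 3.68 = 12.41 mGal

12.4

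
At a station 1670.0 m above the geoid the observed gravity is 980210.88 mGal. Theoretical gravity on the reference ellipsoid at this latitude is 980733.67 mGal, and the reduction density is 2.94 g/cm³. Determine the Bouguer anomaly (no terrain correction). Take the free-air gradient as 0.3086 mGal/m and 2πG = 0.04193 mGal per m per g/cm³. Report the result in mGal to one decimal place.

Free-air correction = 0.3086 × 1670.0 = 515.36 mGal
Free-air anomaly = 980210.88 − 980733.67 + (515.36) = -7.43 mGal
Bouguer slab correction = 0.04193 × 2.94 × 1670.0 = 205.87 mGal
Simple Bouguer anomaly = -7.43 − (205.87) = -213.30 mGal

-213.3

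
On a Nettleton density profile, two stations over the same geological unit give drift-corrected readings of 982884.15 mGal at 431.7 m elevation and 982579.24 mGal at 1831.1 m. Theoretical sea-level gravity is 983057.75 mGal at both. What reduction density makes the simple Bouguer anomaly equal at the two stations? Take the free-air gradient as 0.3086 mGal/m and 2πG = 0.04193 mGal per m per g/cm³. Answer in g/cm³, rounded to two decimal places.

Δg_obs = 982579.24 − 982884.15 = -304.91 mGal over Δh = 1831.1 − 431.7 = 1399.4 m
Equal Bouguer anomalies ⇒ Δg_obs + (0.3086 − 0.04193ρ)·Δh = 0
0.3086 − 0.04193ρ = −Δg_obs/Δh = 0.21789
ρ = (0.3086 − 0.21789) / 0.04193 = 2.16 g/cm³

2.16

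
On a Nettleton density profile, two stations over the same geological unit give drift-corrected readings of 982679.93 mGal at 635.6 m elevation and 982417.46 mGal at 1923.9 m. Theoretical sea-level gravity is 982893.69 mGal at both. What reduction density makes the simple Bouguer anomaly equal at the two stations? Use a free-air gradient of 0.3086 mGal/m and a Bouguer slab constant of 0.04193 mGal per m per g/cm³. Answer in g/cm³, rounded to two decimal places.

2.50

Δg_obs = 982417.46 − 982679.93 = -262.47 mGal over Δh = 1923.9 − 635.6 = 1288.3 m
Equal Bouguer anomalies ⇒ Δg_obs + (0.3086 − 0.04193ρ)·Δh = 0
0.3086 − 0.04193ρ = −Δg_obs/Δh = 0.20373
ρ = (0.3086 − 0.20373) / 0.04193 = 2.50 g/cm³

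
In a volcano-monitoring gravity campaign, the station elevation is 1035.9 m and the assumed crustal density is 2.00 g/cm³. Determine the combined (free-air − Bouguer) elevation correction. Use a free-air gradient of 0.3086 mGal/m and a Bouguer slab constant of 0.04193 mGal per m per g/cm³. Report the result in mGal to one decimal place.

232.8

Combined gradient = 0.3086 − 0.04193 × 2.00 = 0.2247400 mGal/m
Combined elevation correction = 0.2247400 × 1035.9 = 232.8 mGal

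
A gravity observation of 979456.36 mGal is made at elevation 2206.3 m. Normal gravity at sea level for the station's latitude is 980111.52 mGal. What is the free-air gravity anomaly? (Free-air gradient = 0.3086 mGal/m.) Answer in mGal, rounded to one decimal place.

Free-air correction = 0.3086 × 2206.3 = 680.86 mGal
Free-air anomaly = 979456.36 − 980111.52 + (680.86) = 25.70 mGal

25.7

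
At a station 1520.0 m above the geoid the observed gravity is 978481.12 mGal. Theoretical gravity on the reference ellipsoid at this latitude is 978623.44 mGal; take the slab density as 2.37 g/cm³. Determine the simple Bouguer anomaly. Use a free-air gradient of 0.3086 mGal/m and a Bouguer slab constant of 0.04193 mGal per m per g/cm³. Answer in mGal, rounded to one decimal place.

Free-air correction = 0.3086 × 1520.0 = 469.07 mGal
Free-air anomaly = 978481.12 − 978623.44 + (469.07) = 326.75 mGal
Bouguer slab correction = 0.04193 × 2.37 × 1520.0 = 151.05 mGal
Simple Bouguer anomaly = 326.75 − (151.05) = 175.70 mGal

175.7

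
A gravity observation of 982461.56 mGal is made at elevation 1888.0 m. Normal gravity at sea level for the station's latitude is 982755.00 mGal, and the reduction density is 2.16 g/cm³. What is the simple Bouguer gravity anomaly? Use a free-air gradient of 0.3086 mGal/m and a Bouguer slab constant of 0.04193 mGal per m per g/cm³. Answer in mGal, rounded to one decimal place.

118.2

Free-air correction = 0.3086 × 1888.0 = 582.64 mGal
Free-air anomaly = 982461.56 − 982755.00 + (582.64) = 289.20 mGal
Bouguer slab correction = 0.04193 × 2.16 × 1888.0 = 170.99 mGal
Simple Bouguer anomaly = 289.20 − (170.99) = 118.21 mGal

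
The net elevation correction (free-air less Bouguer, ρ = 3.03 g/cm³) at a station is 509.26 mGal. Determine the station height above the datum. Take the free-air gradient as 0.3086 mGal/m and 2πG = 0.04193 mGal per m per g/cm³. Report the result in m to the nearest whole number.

Combined gradient = 0.3086 − 0.04193 × 3.03 = 0.1815521 mGal/m
h = 509.26 / 0.1815521 = 2805.04 m

2805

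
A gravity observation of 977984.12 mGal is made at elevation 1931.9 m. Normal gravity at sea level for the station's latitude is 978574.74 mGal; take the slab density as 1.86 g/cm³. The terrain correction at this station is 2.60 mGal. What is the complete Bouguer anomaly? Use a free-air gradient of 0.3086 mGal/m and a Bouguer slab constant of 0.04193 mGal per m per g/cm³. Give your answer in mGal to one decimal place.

-142.5

Free-air correction = 0.3086 × 1931.9 = 596.18 mGal
Free-air anomaly = 977984.12 − 978574.74 + (596.18) = 5.56 mGal
Bouguer slab correction = 0.04193 × 1.86 × 1931.9 = 150.67 mGal
Simple Bouguer anomaly = 5.56 − (150.67) = -145.11 mGal
Complete Bouguer anomaly = -145.11 + 2.60 = -142.51 mGal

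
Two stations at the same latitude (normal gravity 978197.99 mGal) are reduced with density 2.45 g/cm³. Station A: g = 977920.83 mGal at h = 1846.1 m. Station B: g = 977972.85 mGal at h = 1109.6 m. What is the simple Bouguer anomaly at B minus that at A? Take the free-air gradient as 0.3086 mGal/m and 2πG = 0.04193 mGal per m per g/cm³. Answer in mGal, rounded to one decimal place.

Δg_SB(A) = 977920.83 − 978197.99 + 0.3086×1846.1 − 0.04193×2.45×1846.1 = 102.90 mGal
Δg_SB(B) = 977972.85 − 978197.99 + 0.3086×1109.6 − 0.04193×2.45×1109.6 = 3.30 mGal
Difference = 3.30 − (102.90) = -99.60 mGal

-99.6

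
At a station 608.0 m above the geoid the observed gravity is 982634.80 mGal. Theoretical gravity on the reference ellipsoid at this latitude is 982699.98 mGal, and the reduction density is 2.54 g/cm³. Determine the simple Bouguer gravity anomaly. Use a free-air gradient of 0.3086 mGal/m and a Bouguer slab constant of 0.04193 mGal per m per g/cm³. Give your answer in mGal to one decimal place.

Free-air correction = 0.3086 × 608.0 = 187.63 mGal
Free-air anomaly = 982634.80 − 982699.98 + (187.63) = 122.45 mGal
Bouguer slab correction = 0.04193 × 2.54 × 608.0 = 64.75 mGal
Simple Bouguer anomaly = 122.45 − (64.75) = 57.70 mGal

57.7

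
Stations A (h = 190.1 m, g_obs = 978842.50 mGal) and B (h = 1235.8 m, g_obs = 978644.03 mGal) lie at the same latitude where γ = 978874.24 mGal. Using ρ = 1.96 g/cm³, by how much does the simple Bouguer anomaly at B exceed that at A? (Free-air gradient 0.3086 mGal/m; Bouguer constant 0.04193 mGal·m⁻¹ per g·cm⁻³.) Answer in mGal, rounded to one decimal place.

38.3

Δg_SB(A) = 978842.50 − 978874.24 + 0.3086×190.1 − 0.04193×1.96×190.1 = 11.30 mGal
Δg_SB(B) = 978644.03 − 978874.24 + 0.3086×1235.8 − 0.04193×1.96×1235.8 = 49.60 mGal
Difference = 49.60 − (11.30) = 38.30 mGal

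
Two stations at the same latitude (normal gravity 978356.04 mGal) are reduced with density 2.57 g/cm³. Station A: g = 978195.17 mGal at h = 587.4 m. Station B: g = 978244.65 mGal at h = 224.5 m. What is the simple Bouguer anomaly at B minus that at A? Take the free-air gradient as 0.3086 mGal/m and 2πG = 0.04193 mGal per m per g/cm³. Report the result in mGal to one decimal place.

Δg_SB(A) = 978195.17 − 978356.04 + 0.3086×587.4 − 0.04193×2.57×587.4 = -42.90 mGal
Δg_SB(B) = 978244.65 − 978356.04 + 0.3086×224.5 − 0.04193×2.57×224.5 = -66.30 mGal
Difference = -66.30 − (-42.90) = -23.40 mGal

-23.4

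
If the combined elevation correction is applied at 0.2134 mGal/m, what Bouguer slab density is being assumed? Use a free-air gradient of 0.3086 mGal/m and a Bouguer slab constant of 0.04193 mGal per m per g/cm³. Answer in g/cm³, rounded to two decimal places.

0.2134 = 0.3086 − 0.04193 × ρ
ρ = (0.3086 − 0.2134) / 0.04193 = 2.27 g/cm³

2.27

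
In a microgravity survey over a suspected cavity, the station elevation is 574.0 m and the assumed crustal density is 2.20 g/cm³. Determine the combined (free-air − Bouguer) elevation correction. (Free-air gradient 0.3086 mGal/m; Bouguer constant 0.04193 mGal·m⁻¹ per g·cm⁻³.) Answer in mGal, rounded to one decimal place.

124.2

Combined gradient = 0.3086 − 0.04193 × 2.20 = 0.2163540 mGal/m
Combined elevation correction = 0.2163540 × 574.0 = 124.2 mGal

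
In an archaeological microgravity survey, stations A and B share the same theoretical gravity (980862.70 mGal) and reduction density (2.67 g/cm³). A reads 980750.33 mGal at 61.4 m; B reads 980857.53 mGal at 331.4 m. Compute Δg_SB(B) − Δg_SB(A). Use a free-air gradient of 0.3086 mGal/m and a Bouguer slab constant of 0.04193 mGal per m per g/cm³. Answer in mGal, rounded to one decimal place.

160.3

Δg_SB(A) = 980750.33 − 980862.70 + 0.3086×61.4 − 0.04193×2.67×61.4 = -100.30 mGal
Δg_SB(B) = 980857.53 − 980862.70 + 0.3086×331.4 − 0.04193×2.67×331.4 = 60.00 mGal
Difference = 60.00 − (-100.30) = 160.30 mGal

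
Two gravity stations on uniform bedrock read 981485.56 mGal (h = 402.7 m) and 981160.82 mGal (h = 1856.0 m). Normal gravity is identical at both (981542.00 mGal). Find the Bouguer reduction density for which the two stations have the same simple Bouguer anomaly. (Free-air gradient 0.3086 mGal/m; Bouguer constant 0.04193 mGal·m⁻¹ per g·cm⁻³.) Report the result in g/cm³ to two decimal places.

2.03

Δg_obs = 981160.82 − 981485.56 = -324.74 mGal over Δh = 1856.0 − 402.7 = 1453.3 m
Equal Bouguer anomalies ⇒ Δg_obs + (0.3086 − 0.04193ρ)·Δh = 0
0.3086 − 0.04193ρ = −Δg_obs/Δh = 0.22345
ρ = (0.3086 − 0.22345) / 0.04193 = 2.03 g/cm³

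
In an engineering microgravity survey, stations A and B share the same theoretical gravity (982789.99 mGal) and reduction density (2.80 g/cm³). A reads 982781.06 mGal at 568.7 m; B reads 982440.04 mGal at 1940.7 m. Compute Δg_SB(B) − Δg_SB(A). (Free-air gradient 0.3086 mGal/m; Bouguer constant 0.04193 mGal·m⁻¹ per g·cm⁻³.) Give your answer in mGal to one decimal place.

-78.7

Δg_SB(A) = 982781.06 − 982789.99 + 0.3086×568.7 − 0.04193×2.80×568.7 = 99.80 mGal
Δg_SB(B) = 982440.04 − 982789.99 + 0.3086×1940.7 − 0.04193×2.80×1940.7 = 21.10 mGal
Difference = 21.10 − (99.80) = -78.70 mGal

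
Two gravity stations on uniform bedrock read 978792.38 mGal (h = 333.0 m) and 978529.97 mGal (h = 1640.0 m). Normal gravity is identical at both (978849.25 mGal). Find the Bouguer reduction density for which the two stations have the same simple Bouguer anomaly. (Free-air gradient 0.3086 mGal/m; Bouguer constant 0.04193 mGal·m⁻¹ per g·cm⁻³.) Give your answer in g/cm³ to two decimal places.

Δg_obs = 978529.97 − 978792.38 = -262.41 mGal over Δh = 1640.0 − 333.0 = 1307.0 m
Equal Bouguer anomalies ⇒ Δg_obs + (0.3086 − 0.04193ρ)·Δh = 0
0.3086 − 0.04193ρ = −Δg_obs/Δh = 0.20077
ρ = (0.3086 − 0.20077) / 0.04193 = 2.57 g/cm³

2.57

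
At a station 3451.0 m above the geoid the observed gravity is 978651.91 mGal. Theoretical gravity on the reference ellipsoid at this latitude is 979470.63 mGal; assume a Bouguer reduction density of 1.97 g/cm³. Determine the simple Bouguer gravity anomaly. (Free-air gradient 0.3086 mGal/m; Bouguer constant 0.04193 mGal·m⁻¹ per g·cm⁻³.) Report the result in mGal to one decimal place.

Free-air correction = 0.3086 × 3451.0 = 1064.98 mGal
Free-air anomaly = 978651.91 − 979470.63 + (1064.98) = 246.26 mGal
Bouguer slab correction = 0.04193 × 1.97 × 3451.0 = 285.06 mGal
Simple Bouguer anomaly = 246.26 − (285.06) = -38.80 mGal

-38.8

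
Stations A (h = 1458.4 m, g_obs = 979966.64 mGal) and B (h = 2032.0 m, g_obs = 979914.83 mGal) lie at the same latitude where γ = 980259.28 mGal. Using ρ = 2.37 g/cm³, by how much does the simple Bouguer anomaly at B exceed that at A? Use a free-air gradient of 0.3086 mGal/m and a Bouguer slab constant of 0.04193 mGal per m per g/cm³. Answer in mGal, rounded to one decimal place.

Δg_SB(A) = 979966.64 − 980259.28 + 0.3086×1458.4 − 0.04193×2.37×1458.4 = 12.50 mGal
Δg_SB(B) = 979914.83 − 980259.28 + 0.3086×2032.0 − 0.04193×2.37×2032.0 = 80.70 mGal
Difference = 80.70 − (12.50) = 68.20 mGal

68.2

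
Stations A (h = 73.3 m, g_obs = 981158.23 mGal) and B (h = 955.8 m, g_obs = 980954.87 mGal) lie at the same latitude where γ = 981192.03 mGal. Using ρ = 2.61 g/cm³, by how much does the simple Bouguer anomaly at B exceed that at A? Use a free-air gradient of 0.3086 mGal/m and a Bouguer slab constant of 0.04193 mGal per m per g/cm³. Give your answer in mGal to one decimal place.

-27.6

Δg_SB(A) = 981158.23 − 981192.03 + 0.3086×73.3 − 0.04193×2.61×73.3 = -19.20 mGal
Δg_SB(B) = 980954.87 − 981192.03 + 0.3086×955.8 − 0.04193×2.61×955.8 = -46.80 mGal
Difference = -46.80 − (-19.20) = -27.60 mGal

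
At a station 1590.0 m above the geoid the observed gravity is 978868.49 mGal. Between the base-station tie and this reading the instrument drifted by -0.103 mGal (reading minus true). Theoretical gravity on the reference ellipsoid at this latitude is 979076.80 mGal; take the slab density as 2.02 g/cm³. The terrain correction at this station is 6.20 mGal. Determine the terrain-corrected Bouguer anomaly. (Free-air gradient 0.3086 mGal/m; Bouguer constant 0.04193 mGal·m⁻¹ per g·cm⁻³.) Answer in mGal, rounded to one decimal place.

154.0

Drift-corrected reading = 978868.49 − (-0.103) = 978868.593 mGal
Free-air correction = 0.3086 × 1590.0 = 490.67 mGal
Free-air anomaly = 978868.593 − 979076.80 + (490.67) = 282.463 mGal
Bouguer slab correction = 0.04193 × 2.02 × 1590.0 = 134.67 mGal
Simple Bouguer anomaly = 282.463 − (134.67) = 147.793 mGal
Complete Bouguer anomaly = 147.793 + 6.20 = 153.993 mGal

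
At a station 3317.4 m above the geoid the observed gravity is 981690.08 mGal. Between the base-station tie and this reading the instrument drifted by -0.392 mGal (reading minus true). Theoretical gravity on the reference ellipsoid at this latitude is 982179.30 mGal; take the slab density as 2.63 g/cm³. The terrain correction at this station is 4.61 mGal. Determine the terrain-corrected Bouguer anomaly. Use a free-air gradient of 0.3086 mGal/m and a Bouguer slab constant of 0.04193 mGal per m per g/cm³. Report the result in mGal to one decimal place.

173.7

Drift-corrected reading = 981690.08 − (-0.392) = 981690.472 mGal
Free-air correction = 0.3086 × 3317.4 = 1023.75 mGal
Free-air anomaly = 981690.472 − 982179.30 + (1023.75) = 534.922 mGal
Bouguer slab correction = 0.04193 × 2.63 × 3317.4 = 365.83 mGal
Simple Bouguer anomaly = 534.922 − (365.83) = 169.092 mGal
Complete Bouguer anomaly = 169.092 + 4.61 = 173.702 mGal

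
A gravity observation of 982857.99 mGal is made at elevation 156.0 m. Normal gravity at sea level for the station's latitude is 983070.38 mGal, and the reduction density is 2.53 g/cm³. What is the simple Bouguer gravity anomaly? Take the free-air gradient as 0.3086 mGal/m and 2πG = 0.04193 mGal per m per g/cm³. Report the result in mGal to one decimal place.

-180.8

Free-air correction = 0.3086 × 156.0 = 48.14 mGal
Free-air anomaly = 982857.99 − 983070.38 + (48.14) = -164.25 mGal
Bouguer slab correction = 0.04193 × 2.53 × 156.0 = 16.55 mGal
Simple Bouguer anomaly = -164.25 − (16.55) = -180.80 mGal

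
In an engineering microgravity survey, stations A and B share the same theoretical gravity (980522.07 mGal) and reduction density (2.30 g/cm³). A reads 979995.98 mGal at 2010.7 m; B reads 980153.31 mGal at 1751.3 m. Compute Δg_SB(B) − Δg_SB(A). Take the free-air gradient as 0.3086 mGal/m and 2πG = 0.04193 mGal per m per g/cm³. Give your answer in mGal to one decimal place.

Δg_SB(A) = 979995.98 − 980522.07 + 0.3086×2010.7 − 0.04193×2.30×2010.7 = -99.50 mGal
Δg_SB(B) = 980153.31 − 980522.07 + 0.3086×1751.3 − 0.04193×2.30×1751.3 = 2.80 mGal
Difference = 2.80 − (-99.50) = 102.30 mGal

102.3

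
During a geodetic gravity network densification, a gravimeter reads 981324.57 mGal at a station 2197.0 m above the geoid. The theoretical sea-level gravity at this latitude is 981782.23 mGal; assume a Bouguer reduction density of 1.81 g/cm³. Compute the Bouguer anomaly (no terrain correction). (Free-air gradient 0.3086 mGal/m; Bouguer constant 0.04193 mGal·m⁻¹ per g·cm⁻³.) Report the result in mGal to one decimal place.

Free-air correction = 0.3086 × 2197.0 = 677.99 mGal
Free-air anomaly = 981324.57 − 981782.23 + (677.99) = 220.33 mGal
Bouguer slab correction = 0.04193 × 1.81 × 2197.0 = 166.74 mGal
Simple Bouguer anomaly = 220.33 − (166.74) = 53.59 mGal

53.6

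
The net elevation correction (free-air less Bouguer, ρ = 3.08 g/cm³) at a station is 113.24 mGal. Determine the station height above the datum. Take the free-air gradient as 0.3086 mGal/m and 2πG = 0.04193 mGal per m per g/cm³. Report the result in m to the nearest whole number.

631

Combined gradient = 0.3086 − 0.04193 × 3.08 = 0.1794556 mGal/m
h = 113.24 / 0.1794556 = 631.02 m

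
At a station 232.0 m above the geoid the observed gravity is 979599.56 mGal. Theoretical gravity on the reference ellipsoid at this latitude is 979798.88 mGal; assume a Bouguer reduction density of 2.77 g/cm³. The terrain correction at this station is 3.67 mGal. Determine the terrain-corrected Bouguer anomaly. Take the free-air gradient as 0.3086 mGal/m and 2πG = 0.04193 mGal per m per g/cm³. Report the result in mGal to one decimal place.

-151.0

Free-air correction = 0.3086 × 232.0 = 71.60 mGal
Free-air anomaly = 979599.56 − 979798.88 + (71.60) = -127.72 mGal
Bouguer slab correction = 0.04193 × 2.77 × 232.0 = 26.95 mGal
Simple Bouguer anomaly = -127.72 − (26.95) = -154.67 mGal
Complete Bouguer anomaly = -154.67 + 3.67 = -151.00 mGal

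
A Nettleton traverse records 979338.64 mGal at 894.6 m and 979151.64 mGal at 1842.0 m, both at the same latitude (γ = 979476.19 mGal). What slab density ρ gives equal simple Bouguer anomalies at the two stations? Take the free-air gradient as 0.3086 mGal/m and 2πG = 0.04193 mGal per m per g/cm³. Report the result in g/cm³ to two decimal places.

2.65

Δg_obs = 979151.64 − 979338.64 = -187.00 mGal over Δh = 1842.0 − 894.6 = 947.4 m
Equal Bouguer anomalies ⇒ Δg_obs + (0.3086 − 0.04193ρ)·Δh = 0
0.3086 − 0.04193ρ = −Δg_obs/Δh = 0.19738
ρ = (0.3086 − 0.19738) / 0.04193 = 2.65 g/cm³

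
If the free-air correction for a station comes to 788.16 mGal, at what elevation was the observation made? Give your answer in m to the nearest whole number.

h = 788.16 / 0.3086 = 2553.99 m

2554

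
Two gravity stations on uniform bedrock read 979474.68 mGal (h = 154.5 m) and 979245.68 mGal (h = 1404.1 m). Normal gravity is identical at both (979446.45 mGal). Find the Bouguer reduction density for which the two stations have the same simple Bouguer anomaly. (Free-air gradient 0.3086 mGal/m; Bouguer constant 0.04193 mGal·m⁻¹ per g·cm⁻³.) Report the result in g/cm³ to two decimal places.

2.99

Δg_obs = 979245.68 − 979474.68 = -229.00 mGal over Δh = 1404.1 − 154.5 = 1249.6 m
Equal Bouguer anomalies ⇒ Δg_obs + (0.3086 − 0.04193ρ)·Δh = 0
0.3086 − 0.04193ρ = −Δg_obs/Δh = 0.18326
ρ = (0.3086 − 0.18326) / 0.04193 = 2.99 g/cm³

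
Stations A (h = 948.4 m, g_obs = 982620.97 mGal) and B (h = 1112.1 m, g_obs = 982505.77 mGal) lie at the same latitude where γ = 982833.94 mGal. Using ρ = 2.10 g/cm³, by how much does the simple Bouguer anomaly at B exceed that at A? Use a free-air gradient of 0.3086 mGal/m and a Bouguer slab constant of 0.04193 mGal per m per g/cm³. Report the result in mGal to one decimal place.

Δg_SB(A) = 982620.97 − 982833.94 + 0.3086×948.4 − 0.04193×2.10×948.4 = -3.80 mGal
Δg_SB(B) = 982505.77 − 982833.94 + 0.3086×1112.1 − 0.04193×2.10×1112.1 = -82.90 mGal
Difference = -82.90 − (-3.80) = -79.10 mGal

-79.1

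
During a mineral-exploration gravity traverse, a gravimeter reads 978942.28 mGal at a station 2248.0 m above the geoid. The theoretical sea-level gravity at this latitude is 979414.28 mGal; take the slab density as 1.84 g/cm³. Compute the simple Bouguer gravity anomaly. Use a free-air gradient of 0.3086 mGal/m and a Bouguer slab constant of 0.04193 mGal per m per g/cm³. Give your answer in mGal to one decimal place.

48.3

Free-air correction = 0.3086 × 2248.0 = 693.73 mGal
Free-air anomaly = 978942.28 − 979414.28 + (693.73) = 221.73 mGal
Bouguer slab correction = 0.04193 × 1.84 × 2248.0 = 173.44 mGal
Simple Bouguer anomaly = 221.73 − (173.44) = 48.29 mGal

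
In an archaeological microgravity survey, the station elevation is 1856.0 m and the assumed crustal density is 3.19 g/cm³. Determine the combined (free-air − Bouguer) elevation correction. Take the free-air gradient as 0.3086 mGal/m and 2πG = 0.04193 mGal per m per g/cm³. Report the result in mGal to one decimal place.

Combined gradient = 0.3086 − 0.04193 × 3.19 = 0.1748433 mGal/m
Combined elevation correction = 0.1748433 × 1856.0 = 324.5 mGal

324.5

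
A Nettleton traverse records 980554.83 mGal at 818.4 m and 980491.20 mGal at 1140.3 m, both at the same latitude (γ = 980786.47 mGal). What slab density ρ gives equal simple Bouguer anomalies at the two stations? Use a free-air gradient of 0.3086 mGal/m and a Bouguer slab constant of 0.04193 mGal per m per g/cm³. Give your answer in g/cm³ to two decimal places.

2.65

Δg_obs = 980491.20 − 980554.83 = -63.63 mGal over Δh = 1140.3 − 818.4 = 321.9 m
Equal Bouguer anomalies ⇒ Δg_obs + (0.3086 − 0.04193ρ)·Δh = 0
0.3086 − 0.04193ρ = −Δg_obs/Δh = 0.19767
ρ = (0.3086 − 0.19767) / 0.04193 = 2.65 g/cm³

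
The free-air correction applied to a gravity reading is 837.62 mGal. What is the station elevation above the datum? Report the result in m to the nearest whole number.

h = 837.62 / 0.3086 = 2714.26 m

2714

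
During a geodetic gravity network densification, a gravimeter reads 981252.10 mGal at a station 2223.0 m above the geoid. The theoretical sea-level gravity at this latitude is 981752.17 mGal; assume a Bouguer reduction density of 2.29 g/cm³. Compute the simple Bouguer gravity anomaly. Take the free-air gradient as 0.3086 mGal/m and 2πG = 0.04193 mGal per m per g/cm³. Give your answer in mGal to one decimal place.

Free-air correction = 0.3086 × 2223.0 = 686.02 mGal
Free-air anomaly = 981252.10 − 981752.17 + (686.02) = 185.95 mGal
Bouguer slab correction = 0.04193 × 2.29 × 2223.0 = 213.45 mGal
Simple Bouguer anomaly = 185.95 − (213.45) = -27.50 mGal

-27.5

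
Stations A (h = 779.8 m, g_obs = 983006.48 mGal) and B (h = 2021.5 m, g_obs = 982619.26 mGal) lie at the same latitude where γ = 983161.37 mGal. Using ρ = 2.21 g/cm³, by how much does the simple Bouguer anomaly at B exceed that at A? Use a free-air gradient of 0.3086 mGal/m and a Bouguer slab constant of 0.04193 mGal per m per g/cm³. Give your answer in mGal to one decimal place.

Δg_SB(A) = 983006.48 − 983161.37 + 0.3086×779.8 − 0.04193×2.21×779.8 = 13.50 mGal
Δg_SB(B) = 982619.26 − 983161.37 + 0.3086×2021.5 − 0.04193×2.21×2021.5 = -105.60 mGal
Difference = -105.60 − (13.50) = -119.10 mGal

-119.1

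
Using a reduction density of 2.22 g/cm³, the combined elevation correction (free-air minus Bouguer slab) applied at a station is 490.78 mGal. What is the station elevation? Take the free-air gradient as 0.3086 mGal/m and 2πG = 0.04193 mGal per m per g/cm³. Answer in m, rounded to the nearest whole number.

2277

Combined gradient = 0.3086 − 0.04193 × 2.22 = 0.2155154 mGal/m
h = 490.78 / 0.2155154 = 2277.24 m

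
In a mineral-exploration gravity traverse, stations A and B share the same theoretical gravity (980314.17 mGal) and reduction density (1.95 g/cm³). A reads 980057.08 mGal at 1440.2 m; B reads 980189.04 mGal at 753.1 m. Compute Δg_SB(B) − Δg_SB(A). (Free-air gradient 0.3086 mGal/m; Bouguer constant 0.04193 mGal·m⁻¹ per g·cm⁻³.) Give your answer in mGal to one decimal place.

Δg_SB(A) = 980057.08 − 980314.17 + 0.3086×1440.2 − 0.04193×1.95×1440.2 = 69.60 mGal
Δg_SB(B) = 980189.04 − 980314.17 + 0.3086×753.1 − 0.04193×1.95×753.1 = 45.70 mGal
Difference = 45.70 − (69.60) = -23.90 mGal

-23.9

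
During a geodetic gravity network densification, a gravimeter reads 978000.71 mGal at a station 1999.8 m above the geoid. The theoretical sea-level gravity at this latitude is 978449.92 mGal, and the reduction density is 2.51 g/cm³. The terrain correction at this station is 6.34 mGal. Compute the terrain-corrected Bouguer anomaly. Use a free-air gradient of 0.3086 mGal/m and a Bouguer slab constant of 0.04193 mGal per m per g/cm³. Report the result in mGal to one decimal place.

Free-air correction = 0.3086 × 1999.8 = 617.14 mGal
Free-air anomaly = 978000.71 − 978449.92 + (617.14) = 167.93 mGal
Bouguer slab correction = 0.04193 × 2.51 × 1999.8 = 210.47 mGal
Simple Bouguer anomaly = 167.93 − (210.47) = -42.54 mGal
Complete Bouguer anomaly = -42.54 + 6.34 = -36.20 mGal

-36.2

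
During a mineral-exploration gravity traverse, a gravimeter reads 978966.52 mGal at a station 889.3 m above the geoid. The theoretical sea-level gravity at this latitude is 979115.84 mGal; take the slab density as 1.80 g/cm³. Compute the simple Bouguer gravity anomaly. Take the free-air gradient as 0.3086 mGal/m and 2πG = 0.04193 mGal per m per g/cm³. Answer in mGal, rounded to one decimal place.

58.0

Free-air correction = 0.3086 × 889.3 = 274.44 mGal
Free-air anomaly = 978966.52 − 979115.84 + (274.44) = 125.12 mGal
Bouguer slab correction = 0.04193 × 1.80 × 889.3 = 67.12 mGal
Simple Bouguer anomaly = 125.12 − (67.12) = 58.00 mGal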